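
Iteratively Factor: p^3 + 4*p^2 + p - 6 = (p - 1)*(p^2 + 5*p + 6) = (p - 1)*(p + 2)*(p + 3)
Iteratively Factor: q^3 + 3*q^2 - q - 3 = (q - 1)*(q^2 + 4*q + 3) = (q - 1)*(q + 3)*(q + 1)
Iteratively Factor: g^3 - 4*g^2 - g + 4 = (g + 1)*(g^2 - 5*g + 4) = (g - 1)*(g + 1)*(g - 4)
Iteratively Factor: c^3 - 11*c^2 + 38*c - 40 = (c - 4)*(c^2 - 7*c + 10) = (c - 4)*(c - 2)*(c - 5)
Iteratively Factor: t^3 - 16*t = (t - 4)*(t^2 + 4*t) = t*(t - 4)*(t + 4)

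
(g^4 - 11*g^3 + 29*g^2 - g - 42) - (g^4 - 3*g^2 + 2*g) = -11*g^3 + 32*g^2 - 3*g - 42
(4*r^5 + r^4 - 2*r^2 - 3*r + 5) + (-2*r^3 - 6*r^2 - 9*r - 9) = 4*r^5 + r^4 - 2*r^3 - 8*r^2 - 12*r - 4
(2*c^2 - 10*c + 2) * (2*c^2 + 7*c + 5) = 4*c^4 - 6*c^3 - 56*c^2 - 36*c + 10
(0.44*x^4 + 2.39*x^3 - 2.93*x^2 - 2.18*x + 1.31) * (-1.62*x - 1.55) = -0.7128*x^5 - 4.5538*x^4 + 1.0421*x^3 + 8.0731*x^2 + 1.2568*x - 2.0305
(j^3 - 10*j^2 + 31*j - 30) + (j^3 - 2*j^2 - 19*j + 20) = 2*j^3 - 12*j^2 + 12*j - 10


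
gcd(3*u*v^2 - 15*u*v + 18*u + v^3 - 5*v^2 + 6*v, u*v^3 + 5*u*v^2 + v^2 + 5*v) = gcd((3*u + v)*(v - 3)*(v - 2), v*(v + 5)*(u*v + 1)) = 1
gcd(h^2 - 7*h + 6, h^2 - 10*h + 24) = h - 6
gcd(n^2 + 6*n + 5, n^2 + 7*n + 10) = n + 5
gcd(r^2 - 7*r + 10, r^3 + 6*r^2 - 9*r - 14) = r - 2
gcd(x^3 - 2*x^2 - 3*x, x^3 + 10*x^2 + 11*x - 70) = 1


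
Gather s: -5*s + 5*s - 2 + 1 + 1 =0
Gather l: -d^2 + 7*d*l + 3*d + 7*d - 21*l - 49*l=-d^2 + 10*d + l*(7*d - 70)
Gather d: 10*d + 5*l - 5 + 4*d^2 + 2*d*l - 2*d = 4*d^2 + d*(2*l + 8) + 5*l - 5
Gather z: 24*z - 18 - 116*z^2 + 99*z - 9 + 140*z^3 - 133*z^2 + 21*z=140*z^3 - 249*z^2 + 144*z - 27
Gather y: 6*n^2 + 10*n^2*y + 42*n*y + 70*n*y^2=6*n^2 + 70*n*y^2 + y*(10*n^2 + 42*n)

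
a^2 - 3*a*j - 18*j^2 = (a - 6*j)*(a + 3*j)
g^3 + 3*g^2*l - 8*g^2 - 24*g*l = g*(g - 8)*(g + 3*l)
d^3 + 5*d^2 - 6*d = d*(d - 1)*(d + 6)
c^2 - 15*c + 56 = (c - 8)*(c - 7)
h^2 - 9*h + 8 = (h - 8)*(h - 1)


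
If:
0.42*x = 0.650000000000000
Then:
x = 1.55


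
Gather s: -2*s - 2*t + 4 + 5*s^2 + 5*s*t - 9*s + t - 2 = 5*s^2 + s*(5*t - 11) - t + 2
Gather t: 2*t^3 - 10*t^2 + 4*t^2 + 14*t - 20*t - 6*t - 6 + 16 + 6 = 2*t^3 - 6*t^2 - 12*t + 16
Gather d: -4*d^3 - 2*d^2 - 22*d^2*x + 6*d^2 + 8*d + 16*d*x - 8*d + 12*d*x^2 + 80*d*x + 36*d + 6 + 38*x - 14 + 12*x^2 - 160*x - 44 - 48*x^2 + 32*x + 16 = -4*d^3 + d^2*(4 - 22*x) + d*(12*x^2 + 96*x + 36) - 36*x^2 - 90*x - 36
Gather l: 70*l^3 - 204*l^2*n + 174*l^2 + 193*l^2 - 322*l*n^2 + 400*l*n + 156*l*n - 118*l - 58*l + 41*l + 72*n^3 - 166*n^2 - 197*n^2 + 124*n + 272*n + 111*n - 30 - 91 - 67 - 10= 70*l^3 + l^2*(367 - 204*n) + l*(-322*n^2 + 556*n - 135) + 72*n^3 - 363*n^2 + 507*n - 198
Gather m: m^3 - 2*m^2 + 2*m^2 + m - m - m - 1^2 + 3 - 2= m^3 - m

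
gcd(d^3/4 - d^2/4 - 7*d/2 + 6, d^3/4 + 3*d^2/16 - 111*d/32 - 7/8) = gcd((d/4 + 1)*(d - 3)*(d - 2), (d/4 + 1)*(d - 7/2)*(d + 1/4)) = d + 4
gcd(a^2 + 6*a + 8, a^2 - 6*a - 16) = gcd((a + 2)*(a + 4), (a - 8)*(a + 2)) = a + 2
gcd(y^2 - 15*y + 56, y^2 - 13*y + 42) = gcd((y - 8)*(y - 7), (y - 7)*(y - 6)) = y - 7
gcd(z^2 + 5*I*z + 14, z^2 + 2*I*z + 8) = z - 2*I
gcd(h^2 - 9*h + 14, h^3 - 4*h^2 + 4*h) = h - 2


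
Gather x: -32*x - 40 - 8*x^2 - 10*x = -8*x^2 - 42*x - 40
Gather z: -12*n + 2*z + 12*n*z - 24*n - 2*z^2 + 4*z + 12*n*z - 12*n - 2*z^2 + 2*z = -48*n - 4*z^2 + z*(24*n + 8)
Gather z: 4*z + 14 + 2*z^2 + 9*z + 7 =2*z^2 + 13*z + 21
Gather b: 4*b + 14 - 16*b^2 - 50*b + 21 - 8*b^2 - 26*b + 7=-24*b^2 - 72*b + 42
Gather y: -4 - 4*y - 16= -4*y - 20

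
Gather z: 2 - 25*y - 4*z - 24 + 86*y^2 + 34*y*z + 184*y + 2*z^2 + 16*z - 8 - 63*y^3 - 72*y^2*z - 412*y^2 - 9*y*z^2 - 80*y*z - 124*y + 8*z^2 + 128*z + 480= -63*y^3 - 326*y^2 + 35*y + z^2*(10 - 9*y) + z*(-72*y^2 - 46*y + 140) + 450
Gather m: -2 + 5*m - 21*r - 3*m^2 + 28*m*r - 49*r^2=-3*m^2 + m*(28*r + 5) - 49*r^2 - 21*r - 2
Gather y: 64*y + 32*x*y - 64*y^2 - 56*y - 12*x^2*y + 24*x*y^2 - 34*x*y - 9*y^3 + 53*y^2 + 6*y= -9*y^3 + y^2*(24*x - 11) + y*(-12*x^2 - 2*x + 14)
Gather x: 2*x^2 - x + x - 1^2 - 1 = 2*x^2 - 2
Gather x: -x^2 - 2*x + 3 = -x^2 - 2*x + 3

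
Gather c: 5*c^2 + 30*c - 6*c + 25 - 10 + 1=5*c^2 + 24*c + 16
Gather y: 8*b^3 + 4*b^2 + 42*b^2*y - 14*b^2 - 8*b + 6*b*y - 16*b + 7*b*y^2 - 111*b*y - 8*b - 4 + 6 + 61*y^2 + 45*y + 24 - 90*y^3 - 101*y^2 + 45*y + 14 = 8*b^3 - 10*b^2 - 32*b - 90*y^3 + y^2*(7*b - 40) + y*(42*b^2 - 105*b + 90) + 40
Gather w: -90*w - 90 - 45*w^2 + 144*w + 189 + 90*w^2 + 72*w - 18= 45*w^2 + 126*w + 81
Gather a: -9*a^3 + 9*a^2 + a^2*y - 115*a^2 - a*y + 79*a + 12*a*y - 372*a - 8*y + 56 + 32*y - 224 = -9*a^3 + a^2*(y - 106) + a*(11*y - 293) + 24*y - 168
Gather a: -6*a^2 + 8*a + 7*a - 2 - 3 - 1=-6*a^2 + 15*a - 6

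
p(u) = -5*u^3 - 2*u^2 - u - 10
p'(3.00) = -148.00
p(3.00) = -166.00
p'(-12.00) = -2113.00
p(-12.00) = 8354.00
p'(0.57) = -8.15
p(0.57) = -12.15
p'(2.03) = -70.93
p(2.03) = -62.10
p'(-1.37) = -23.67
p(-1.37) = 0.47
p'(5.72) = -514.66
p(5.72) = -1016.90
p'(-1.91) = -48.08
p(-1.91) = 19.45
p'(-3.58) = -178.93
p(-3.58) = 197.36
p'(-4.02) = -227.33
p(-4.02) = 286.52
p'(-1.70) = -37.55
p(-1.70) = 10.48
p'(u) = -15*u^2 - 4*u - 1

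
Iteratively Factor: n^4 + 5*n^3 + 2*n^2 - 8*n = (n - 1)*(n^3 + 6*n^2 + 8*n) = (n - 1)*(n + 2)*(n^2 + 4*n) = n*(n - 1)*(n + 2)*(n + 4)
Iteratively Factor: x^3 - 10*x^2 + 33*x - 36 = (x - 3)*(x^2 - 7*x + 12) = (x - 3)^2*(x - 4)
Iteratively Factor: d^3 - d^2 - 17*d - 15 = (d - 5)*(d^2 + 4*d + 3) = (d - 5)*(d + 1)*(d + 3)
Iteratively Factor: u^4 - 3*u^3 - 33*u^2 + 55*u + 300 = (u + 3)*(u^3 - 6*u^2 - 15*u + 100) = (u + 3)*(u + 4)*(u^2 - 10*u + 25) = (u - 5)*(u + 3)*(u + 4)*(u - 5)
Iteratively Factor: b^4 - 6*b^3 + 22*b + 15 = (b - 3)*(b^3 - 3*b^2 - 9*b - 5) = (b - 3)*(b + 1)*(b^2 - 4*b - 5) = (b - 5)*(b - 3)*(b + 1)*(b + 1)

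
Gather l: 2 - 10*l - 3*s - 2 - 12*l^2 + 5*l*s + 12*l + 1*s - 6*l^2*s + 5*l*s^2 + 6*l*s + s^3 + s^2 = l^2*(-6*s - 12) + l*(5*s^2 + 11*s + 2) + s^3 + s^2 - 2*s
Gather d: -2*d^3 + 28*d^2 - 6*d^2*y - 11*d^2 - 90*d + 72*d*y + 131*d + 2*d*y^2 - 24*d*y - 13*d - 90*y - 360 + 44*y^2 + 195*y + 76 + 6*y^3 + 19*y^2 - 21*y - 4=-2*d^3 + d^2*(17 - 6*y) + d*(2*y^2 + 48*y + 28) + 6*y^3 + 63*y^2 + 84*y - 288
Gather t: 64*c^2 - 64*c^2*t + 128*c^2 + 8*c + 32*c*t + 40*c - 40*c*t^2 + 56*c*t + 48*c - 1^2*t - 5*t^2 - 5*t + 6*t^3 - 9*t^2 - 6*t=192*c^2 + 96*c + 6*t^3 + t^2*(-40*c - 14) + t*(-64*c^2 + 88*c - 12)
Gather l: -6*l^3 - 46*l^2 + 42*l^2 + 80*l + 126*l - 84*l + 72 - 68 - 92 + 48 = -6*l^3 - 4*l^2 + 122*l - 40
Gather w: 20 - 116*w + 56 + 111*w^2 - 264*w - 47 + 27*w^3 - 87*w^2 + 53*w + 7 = 27*w^3 + 24*w^2 - 327*w + 36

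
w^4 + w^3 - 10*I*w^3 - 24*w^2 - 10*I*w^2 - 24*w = w*(w + 1)*(w - 6*I)*(w - 4*I)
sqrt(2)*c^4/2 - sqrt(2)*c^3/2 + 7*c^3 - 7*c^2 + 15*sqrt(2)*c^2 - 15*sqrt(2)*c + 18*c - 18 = (c - 1)*(c + 3*sqrt(2))^2*(sqrt(2)*c/2 + 1)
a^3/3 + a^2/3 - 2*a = a*(a/3 + 1)*(a - 2)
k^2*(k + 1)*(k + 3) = k^4 + 4*k^3 + 3*k^2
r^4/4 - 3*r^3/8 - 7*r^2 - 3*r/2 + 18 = (r/4 + 1)*(r - 6)*(r - 3/2)*(r + 2)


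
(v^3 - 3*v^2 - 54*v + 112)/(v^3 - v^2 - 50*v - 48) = (v^2 + 5*v - 14)/(v^2 + 7*v + 6)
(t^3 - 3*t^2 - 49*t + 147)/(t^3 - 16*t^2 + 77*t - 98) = (t^2 + 4*t - 21)/(t^2 - 9*t + 14)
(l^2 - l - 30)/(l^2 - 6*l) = (l + 5)/l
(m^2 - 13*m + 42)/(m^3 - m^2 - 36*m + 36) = (m - 7)/(m^2 + 5*m - 6)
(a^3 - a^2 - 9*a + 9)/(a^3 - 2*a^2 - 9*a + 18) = (a - 1)/(a - 2)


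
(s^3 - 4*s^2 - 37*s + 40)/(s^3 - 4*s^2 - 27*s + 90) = (s^2 - 9*s + 8)/(s^2 - 9*s + 18)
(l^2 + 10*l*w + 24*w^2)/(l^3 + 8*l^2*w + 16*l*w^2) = (l + 6*w)/(l*(l + 4*w))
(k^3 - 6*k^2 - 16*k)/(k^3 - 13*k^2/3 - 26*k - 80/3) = 3*k/(3*k + 5)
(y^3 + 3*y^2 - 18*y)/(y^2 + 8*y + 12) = y*(y - 3)/(y + 2)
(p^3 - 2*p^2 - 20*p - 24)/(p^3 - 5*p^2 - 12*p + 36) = (p^2 + 4*p + 4)/(p^2 + p - 6)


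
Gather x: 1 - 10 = -9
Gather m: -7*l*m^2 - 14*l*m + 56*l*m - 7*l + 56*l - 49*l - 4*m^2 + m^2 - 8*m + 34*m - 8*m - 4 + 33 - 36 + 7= m^2*(-7*l - 3) + m*(42*l + 18)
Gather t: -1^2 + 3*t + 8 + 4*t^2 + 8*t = 4*t^2 + 11*t + 7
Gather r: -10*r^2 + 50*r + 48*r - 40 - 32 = -10*r^2 + 98*r - 72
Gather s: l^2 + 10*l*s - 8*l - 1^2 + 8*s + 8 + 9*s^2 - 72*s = l^2 - 8*l + 9*s^2 + s*(10*l - 64) + 7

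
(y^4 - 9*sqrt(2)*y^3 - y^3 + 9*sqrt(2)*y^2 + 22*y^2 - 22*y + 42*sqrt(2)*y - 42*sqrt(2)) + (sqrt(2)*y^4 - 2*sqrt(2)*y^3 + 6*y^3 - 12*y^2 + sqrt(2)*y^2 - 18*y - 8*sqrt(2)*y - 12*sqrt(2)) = y^4 + sqrt(2)*y^4 - 11*sqrt(2)*y^3 + 5*y^3 + 10*y^2 + 10*sqrt(2)*y^2 - 40*y + 34*sqrt(2)*y - 54*sqrt(2)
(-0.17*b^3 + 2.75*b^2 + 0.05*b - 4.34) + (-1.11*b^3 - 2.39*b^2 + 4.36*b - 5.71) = -1.28*b^3 + 0.36*b^2 + 4.41*b - 10.05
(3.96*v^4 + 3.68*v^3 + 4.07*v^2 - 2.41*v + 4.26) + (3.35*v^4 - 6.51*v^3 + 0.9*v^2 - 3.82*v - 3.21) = 7.31*v^4 - 2.83*v^3 + 4.97*v^2 - 6.23*v + 1.05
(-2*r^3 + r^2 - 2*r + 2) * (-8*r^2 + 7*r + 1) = 16*r^5 - 22*r^4 + 21*r^3 - 29*r^2 + 12*r + 2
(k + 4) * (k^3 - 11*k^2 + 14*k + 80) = k^4 - 7*k^3 - 30*k^2 + 136*k + 320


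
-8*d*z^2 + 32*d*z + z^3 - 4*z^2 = z*(-8*d + z)*(z - 4)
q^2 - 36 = (q - 6)*(q + 6)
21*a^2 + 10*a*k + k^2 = (3*a + k)*(7*a + k)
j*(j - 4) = j^2 - 4*j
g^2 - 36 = (g - 6)*(g + 6)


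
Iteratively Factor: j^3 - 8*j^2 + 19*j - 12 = (j - 4)*(j^2 - 4*j + 3) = (j - 4)*(j - 3)*(j - 1)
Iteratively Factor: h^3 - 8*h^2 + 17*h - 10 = (h - 5)*(h^2 - 3*h + 2) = (h - 5)*(h - 2)*(h - 1)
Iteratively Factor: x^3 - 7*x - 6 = (x + 1)*(x^2 - x - 6) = (x + 1)*(x + 2)*(x - 3)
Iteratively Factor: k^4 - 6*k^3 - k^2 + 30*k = (k - 5)*(k^3 - k^2 - 6*k) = (k - 5)*(k - 3)*(k^2 + 2*k) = k*(k - 5)*(k - 3)*(k + 2)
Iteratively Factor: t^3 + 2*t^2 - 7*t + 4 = (t - 1)*(t^2 + 3*t - 4) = (t - 1)^2*(t + 4)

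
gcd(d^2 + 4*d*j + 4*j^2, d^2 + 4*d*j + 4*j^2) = d^2 + 4*d*j + 4*j^2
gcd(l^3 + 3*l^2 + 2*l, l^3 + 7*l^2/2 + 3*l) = l^2 + 2*l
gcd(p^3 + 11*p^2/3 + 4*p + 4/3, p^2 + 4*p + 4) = p + 2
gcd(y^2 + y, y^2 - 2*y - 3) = y + 1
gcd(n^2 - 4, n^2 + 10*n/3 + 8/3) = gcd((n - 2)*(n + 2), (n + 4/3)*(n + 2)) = n + 2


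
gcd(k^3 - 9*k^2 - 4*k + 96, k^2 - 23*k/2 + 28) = k - 8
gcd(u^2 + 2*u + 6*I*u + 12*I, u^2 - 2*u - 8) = u + 2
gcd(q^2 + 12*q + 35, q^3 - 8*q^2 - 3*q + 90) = 1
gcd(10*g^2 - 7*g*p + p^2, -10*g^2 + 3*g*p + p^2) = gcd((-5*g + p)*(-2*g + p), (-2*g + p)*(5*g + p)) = -2*g + p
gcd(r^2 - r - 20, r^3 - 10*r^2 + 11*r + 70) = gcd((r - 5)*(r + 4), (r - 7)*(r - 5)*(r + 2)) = r - 5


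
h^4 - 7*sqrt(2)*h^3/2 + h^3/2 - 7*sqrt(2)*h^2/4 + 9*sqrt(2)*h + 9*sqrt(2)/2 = (h + 1/2)*(h - 3*sqrt(2))*(h - 3*sqrt(2)/2)*(h + sqrt(2))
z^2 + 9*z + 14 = (z + 2)*(z + 7)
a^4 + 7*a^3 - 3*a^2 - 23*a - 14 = (a - 2)*(a + 1)^2*(a + 7)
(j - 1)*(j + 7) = j^2 + 6*j - 7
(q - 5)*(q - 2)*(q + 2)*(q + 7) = q^4 + 2*q^3 - 39*q^2 - 8*q + 140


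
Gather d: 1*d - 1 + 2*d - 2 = 3*d - 3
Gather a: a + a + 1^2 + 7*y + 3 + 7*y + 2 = 2*a + 14*y + 6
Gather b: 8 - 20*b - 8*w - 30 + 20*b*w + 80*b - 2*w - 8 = b*(20*w + 60) - 10*w - 30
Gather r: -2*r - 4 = -2*r - 4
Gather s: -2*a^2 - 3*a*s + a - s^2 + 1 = -2*a^2 - 3*a*s + a - s^2 + 1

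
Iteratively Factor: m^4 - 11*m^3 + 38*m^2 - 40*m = (m)*(m^3 - 11*m^2 + 38*m - 40) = m*(m - 2)*(m^2 - 9*m + 20) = m*(m - 4)*(m - 2)*(m - 5)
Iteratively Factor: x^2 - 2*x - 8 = (x - 4)*(x + 2)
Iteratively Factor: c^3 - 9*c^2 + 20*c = (c - 4)*(c^2 - 5*c) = c*(c - 4)*(c - 5)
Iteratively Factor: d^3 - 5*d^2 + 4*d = (d - 4)*(d^2 - d) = d*(d - 4)*(d - 1)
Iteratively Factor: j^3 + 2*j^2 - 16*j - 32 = (j - 4)*(j^2 + 6*j + 8) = (j - 4)*(j + 2)*(j + 4)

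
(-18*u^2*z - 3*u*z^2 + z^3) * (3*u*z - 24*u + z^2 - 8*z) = -54*u^3*z^2 + 432*u^3*z - 27*u^2*z^3 + 216*u^2*z^2 + z^5 - 8*z^4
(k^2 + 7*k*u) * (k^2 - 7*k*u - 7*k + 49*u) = k^4 - 7*k^3 - 49*k^2*u^2 + 343*k*u^2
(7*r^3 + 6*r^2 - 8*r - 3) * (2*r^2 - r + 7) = 14*r^5 + 5*r^4 + 27*r^3 + 44*r^2 - 53*r - 21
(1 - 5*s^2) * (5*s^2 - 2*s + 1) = -25*s^4 + 10*s^3 - 2*s + 1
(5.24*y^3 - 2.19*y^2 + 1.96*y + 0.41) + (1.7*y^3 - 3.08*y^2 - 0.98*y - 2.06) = 6.94*y^3 - 5.27*y^2 + 0.98*y - 1.65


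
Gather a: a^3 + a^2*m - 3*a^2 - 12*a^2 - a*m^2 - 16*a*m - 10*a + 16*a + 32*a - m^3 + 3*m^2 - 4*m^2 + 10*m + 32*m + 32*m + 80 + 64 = a^3 + a^2*(m - 15) + a*(-m^2 - 16*m + 38) - m^3 - m^2 + 74*m + 144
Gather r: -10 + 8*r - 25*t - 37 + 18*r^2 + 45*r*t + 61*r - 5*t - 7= 18*r^2 + r*(45*t + 69) - 30*t - 54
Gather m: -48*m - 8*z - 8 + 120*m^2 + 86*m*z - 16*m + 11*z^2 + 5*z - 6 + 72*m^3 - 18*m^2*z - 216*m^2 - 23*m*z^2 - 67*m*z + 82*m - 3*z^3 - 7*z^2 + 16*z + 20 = 72*m^3 + m^2*(-18*z - 96) + m*(-23*z^2 + 19*z + 18) - 3*z^3 + 4*z^2 + 13*z + 6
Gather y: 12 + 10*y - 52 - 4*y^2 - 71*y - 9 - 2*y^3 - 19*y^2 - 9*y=-2*y^3 - 23*y^2 - 70*y - 49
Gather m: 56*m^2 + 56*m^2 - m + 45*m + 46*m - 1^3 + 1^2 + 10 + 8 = 112*m^2 + 90*m + 18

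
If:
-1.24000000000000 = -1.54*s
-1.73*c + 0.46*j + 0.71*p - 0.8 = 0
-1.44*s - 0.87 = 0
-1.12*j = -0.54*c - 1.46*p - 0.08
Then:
No Solution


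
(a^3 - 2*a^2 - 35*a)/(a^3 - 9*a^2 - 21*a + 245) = a/(a - 7)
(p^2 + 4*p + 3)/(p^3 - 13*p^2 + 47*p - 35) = (p^2 + 4*p + 3)/(p^3 - 13*p^2 + 47*p - 35)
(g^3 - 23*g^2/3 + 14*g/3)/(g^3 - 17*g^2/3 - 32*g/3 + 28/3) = g/(g + 2)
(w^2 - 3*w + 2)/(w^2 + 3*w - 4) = (w - 2)/(w + 4)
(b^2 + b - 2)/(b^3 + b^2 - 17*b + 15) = (b + 2)/(b^2 + 2*b - 15)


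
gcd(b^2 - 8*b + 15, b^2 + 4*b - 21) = b - 3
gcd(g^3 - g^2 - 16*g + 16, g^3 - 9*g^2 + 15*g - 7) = g - 1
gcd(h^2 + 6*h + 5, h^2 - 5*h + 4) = 1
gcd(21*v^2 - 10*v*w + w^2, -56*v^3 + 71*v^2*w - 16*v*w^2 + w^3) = 7*v - w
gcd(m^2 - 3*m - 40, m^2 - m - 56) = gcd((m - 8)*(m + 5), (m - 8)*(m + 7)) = m - 8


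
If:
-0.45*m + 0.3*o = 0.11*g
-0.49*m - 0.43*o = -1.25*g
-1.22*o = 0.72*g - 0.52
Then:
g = 0.18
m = 0.17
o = 0.32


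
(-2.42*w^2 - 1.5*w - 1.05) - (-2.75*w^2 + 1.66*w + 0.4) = 0.33*w^2 - 3.16*w - 1.45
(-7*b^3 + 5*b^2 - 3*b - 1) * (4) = -28*b^3 + 20*b^2 - 12*b - 4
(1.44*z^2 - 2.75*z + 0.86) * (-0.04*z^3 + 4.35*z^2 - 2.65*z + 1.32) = -0.0576*z^5 + 6.374*z^4 - 15.8129*z^3 + 12.9293*z^2 - 5.909*z + 1.1352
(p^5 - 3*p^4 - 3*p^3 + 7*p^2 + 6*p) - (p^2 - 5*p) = p^5 - 3*p^4 - 3*p^3 + 6*p^2 + 11*p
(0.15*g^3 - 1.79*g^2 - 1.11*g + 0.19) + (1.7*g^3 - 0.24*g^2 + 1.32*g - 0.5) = 1.85*g^3 - 2.03*g^2 + 0.21*g - 0.31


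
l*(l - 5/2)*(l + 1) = l^3 - 3*l^2/2 - 5*l/2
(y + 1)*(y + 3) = y^2 + 4*y + 3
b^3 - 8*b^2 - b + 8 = (b - 8)*(b - 1)*(b + 1)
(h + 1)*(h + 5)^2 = h^3 + 11*h^2 + 35*h + 25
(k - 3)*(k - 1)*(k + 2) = k^3 - 2*k^2 - 5*k + 6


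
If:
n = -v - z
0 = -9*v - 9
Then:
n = 1 - z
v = -1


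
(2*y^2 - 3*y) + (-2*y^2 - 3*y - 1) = -6*y - 1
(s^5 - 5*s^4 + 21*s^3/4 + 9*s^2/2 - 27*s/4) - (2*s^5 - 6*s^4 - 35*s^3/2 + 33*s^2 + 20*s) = -s^5 + s^4 + 91*s^3/4 - 57*s^2/2 - 107*s/4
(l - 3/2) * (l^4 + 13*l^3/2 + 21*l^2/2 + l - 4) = l^5 + 5*l^4 + 3*l^3/4 - 59*l^2/4 - 11*l/2 + 6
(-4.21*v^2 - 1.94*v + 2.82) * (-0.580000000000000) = 2.4418*v^2 + 1.1252*v - 1.6356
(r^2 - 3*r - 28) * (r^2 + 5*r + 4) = r^4 + 2*r^3 - 39*r^2 - 152*r - 112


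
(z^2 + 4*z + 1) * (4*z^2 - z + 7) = 4*z^4 + 15*z^3 + 7*z^2 + 27*z + 7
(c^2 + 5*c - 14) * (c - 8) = c^3 - 3*c^2 - 54*c + 112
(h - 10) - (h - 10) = 0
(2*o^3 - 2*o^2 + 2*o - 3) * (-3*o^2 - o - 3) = -6*o^5 + 4*o^4 - 10*o^3 + 13*o^2 - 3*o + 9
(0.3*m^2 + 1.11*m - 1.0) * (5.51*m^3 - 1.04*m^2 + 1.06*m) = 1.653*m^5 + 5.8041*m^4 - 6.3464*m^3 + 2.2166*m^2 - 1.06*m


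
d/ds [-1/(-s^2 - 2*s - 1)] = 2*(-s - 1)/(s^2 + 2*s + 1)^2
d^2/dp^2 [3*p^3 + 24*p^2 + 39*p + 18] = 18*p + 48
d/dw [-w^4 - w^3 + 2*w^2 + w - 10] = -4*w^3 - 3*w^2 + 4*w + 1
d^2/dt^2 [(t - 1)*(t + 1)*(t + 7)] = 6*t + 14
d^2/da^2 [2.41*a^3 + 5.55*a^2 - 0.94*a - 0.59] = 14.46*a + 11.1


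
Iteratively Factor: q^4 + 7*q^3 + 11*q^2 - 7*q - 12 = (q + 1)*(q^3 + 6*q^2 + 5*q - 12) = (q - 1)*(q + 1)*(q^2 + 7*q + 12) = (q - 1)*(q + 1)*(q + 4)*(q + 3)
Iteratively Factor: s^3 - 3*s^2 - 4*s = (s + 1)*(s^2 - 4*s) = s*(s + 1)*(s - 4)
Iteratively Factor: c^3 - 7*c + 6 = (c + 3)*(c^2 - 3*c + 2) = (c - 2)*(c + 3)*(c - 1)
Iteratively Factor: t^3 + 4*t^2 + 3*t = (t + 3)*(t^2 + t) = (t + 1)*(t + 3)*(t)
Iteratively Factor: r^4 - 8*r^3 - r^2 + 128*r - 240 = (r - 5)*(r^3 - 3*r^2 - 16*r + 48) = (r - 5)*(r - 4)*(r^2 + r - 12) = (r - 5)*(r - 4)*(r - 3)*(r + 4)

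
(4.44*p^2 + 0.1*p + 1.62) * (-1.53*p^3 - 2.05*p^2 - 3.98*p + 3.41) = -6.7932*p^5 - 9.255*p^4 - 20.3548*p^3 + 11.4214*p^2 - 6.1066*p + 5.5242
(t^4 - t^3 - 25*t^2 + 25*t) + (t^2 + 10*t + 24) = t^4 - t^3 - 24*t^2 + 35*t + 24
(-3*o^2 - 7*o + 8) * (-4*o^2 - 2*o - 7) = 12*o^4 + 34*o^3 + 3*o^2 + 33*o - 56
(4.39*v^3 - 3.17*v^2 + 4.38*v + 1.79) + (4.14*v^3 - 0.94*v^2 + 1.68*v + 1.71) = 8.53*v^3 - 4.11*v^2 + 6.06*v + 3.5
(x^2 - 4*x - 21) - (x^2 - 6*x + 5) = 2*x - 26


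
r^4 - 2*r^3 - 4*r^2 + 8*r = r*(r - 2)^2*(r + 2)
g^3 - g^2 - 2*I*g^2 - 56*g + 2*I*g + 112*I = (g - 8)*(g + 7)*(g - 2*I)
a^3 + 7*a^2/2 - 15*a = a*(a - 5/2)*(a + 6)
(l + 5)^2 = l^2 + 10*l + 25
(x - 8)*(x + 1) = x^2 - 7*x - 8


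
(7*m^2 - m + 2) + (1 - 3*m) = 7*m^2 - 4*m + 3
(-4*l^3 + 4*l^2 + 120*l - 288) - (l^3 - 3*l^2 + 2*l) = -5*l^3 + 7*l^2 + 118*l - 288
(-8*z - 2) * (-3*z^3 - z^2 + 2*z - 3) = 24*z^4 + 14*z^3 - 14*z^2 + 20*z + 6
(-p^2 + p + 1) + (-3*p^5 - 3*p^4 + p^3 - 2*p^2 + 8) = -3*p^5 - 3*p^4 + p^3 - 3*p^2 + p + 9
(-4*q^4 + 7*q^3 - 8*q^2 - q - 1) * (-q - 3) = 4*q^5 + 5*q^4 - 13*q^3 + 25*q^2 + 4*q + 3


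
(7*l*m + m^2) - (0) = 7*l*m + m^2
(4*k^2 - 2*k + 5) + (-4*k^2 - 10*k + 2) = 7 - 12*k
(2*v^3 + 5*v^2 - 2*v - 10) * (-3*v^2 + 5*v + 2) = -6*v^5 - 5*v^4 + 35*v^3 + 30*v^2 - 54*v - 20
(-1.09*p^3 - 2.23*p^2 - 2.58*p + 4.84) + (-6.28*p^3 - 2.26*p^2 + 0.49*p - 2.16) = -7.37*p^3 - 4.49*p^2 - 2.09*p + 2.68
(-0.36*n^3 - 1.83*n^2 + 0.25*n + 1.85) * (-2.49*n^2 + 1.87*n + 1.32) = 0.8964*n^5 + 3.8835*n^4 - 4.5198*n^3 - 6.5546*n^2 + 3.7895*n + 2.442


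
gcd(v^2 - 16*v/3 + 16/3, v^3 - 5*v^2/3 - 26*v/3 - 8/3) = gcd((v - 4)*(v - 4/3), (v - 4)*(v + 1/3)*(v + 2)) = v - 4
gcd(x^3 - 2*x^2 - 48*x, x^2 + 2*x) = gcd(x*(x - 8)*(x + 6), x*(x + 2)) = x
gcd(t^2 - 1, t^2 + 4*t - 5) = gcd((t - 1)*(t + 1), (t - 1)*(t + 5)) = t - 1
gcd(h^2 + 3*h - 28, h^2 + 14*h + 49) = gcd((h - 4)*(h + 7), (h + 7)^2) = h + 7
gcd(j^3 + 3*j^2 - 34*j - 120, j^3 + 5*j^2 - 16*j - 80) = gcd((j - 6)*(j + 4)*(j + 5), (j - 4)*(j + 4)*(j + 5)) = j^2 + 9*j + 20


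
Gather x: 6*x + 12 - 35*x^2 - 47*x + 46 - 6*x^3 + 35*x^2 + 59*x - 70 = -6*x^3 + 18*x - 12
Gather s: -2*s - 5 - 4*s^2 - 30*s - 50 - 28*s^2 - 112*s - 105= -32*s^2 - 144*s - 160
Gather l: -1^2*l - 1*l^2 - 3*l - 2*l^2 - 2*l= -3*l^2 - 6*l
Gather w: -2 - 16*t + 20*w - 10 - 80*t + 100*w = -96*t + 120*w - 12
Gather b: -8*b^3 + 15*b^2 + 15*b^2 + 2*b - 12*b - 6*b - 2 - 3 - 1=-8*b^3 + 30*b^2 - 16*b - 6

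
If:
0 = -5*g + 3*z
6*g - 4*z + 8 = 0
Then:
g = 12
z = 20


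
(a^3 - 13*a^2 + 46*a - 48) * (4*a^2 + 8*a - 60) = 4*a^5 - 44*a^4 + 20*a^3 + 956*a^2 - 3144*a + 2880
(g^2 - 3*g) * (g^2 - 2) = g^4 - 3*g^3 - 2*g^2 + 6*g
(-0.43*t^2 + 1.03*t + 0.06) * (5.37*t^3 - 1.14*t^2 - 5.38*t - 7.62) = -2.3091*t^5 + 6.0213*t^4 + 1.4614*t^3 - 2.3332*t^2 - 8.1714*t - 0.4572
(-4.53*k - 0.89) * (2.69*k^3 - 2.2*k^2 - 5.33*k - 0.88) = -12.1857*k^4 + 7.5719*k^3 + 26.1029*k^2 + 8.7301*k + 0.7832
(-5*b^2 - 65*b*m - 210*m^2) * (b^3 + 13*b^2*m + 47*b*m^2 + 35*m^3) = -5*b^5 - 130*b^4*m - 1290*b^3*m^2 - 5960*b^2*m^3 - 12145*b*m^4 - 7350*m^5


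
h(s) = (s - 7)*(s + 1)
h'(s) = 2*s - 6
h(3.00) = -16.00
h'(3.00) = 0.00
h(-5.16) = 50.59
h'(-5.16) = -16.32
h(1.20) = -12.76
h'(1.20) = -3.60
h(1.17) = -12.65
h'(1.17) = -3.66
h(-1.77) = 6.75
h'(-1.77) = -9.54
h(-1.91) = 8.11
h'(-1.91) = -9.82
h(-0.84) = -1.25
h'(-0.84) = -7.68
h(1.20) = -12.76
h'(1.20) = -3.60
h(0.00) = -7.00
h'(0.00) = -6.00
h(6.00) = -7.00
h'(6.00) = 6.00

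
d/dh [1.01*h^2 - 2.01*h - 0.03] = 2.02*h - 2.01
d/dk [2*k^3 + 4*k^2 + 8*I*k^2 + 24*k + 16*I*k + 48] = 6*k^2 + k*(8 + 16*I) + 24 + 16*I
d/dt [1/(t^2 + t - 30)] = (-2*t - 1)/(t^2 + t - 30)^2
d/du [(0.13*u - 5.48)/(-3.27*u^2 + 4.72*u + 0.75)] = (0.4251*u^2 - 35.8392*u + 25.9631)/(10.6929*u^4 - 30.8688*u^3 + 17.3734*u^2 + 7.08*u + 0.5625)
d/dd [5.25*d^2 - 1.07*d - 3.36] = 10.5*d - 1.07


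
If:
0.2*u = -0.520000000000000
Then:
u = -2.60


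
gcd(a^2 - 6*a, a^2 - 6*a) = a^2 - 6*a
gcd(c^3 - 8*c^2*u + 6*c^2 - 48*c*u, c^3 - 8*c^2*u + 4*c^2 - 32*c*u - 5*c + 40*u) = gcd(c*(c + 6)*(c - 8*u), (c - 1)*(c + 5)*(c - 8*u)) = -c + 8*u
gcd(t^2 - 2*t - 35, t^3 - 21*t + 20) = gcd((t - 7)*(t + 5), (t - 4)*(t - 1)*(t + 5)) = t + 5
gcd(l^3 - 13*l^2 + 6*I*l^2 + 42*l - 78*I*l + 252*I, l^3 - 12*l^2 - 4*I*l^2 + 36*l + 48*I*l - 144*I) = l - 6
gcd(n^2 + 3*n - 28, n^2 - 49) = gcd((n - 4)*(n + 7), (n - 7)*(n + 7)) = n + 7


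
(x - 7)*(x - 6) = x^2 - 13*x + 42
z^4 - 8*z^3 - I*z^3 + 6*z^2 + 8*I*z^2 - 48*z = z*(z - 8)*(z - 3*I)*(z + 2*I)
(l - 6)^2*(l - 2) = l^3 - 14*l^2 + 60*l - 72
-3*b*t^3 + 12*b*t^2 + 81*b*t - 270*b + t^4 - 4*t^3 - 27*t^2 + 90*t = (-3*b + t)*(t - 6)*(t - 3)*(t + 5)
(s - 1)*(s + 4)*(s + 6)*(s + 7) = s^4 + 16*s^3 + 77*s^2 + 74*s - 168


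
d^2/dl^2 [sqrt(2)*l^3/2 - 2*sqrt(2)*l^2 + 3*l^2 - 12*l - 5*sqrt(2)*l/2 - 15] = 3*sqrt(2)*l - 4*sqrt(2) + 6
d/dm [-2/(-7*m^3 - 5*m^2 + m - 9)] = 2*(-21*m^2 - 10*m + 1)/(7*m^3 + 5*m^2 - m + 9)^2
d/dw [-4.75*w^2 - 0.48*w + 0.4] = -9.5*w - 0.48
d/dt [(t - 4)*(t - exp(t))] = t + (1 - exp(t))*(t - 4) - exp(t)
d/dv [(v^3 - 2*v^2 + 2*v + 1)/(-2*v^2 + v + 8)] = (-2*v^4 + 2*v^3 + 26*v^2 - 28*v + 15)/(4*v^4 - 4*v^3 - 31*v^2 + 16*v + 64)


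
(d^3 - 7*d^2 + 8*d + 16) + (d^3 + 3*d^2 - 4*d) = 2*d^3 - 4*d^2 + 4*d + 16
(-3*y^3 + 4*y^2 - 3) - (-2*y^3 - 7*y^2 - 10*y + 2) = -y^3 + 11*y^2 + 10*y - 5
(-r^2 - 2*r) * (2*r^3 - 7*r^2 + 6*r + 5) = -2*r^5 + 3*r^4 + 8*r^3 - 17*r^2 - 10*r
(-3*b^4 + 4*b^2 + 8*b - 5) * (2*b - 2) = -6*b^5 + 6*b^4 + 8*b^3 + 8*b^2 - 26*b + 10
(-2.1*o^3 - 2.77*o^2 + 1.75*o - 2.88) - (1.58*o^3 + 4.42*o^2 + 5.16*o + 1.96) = -3.68*o^3 - 7.19*o^2 - 3.41*o - 4.84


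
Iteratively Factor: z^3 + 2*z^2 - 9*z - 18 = (z - 3)*(z^2 + 5*z + 6) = (z - 3)*(z + 3)*(z + 2)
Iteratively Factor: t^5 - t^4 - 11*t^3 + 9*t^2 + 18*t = (t - 3)*(t^4 + 2*t^3 - 5*t^2 - 6*t) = (t - 3)*(t + 1)*(t^3 + t^2 - 6*t) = (t - 3)*(t - 2)*(t + 1)*(t^2 + 3*t) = (t - 3)*(t - 2)*(t + 1)*(t + 3)*(t)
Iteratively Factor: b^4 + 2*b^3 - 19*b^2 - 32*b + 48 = (b - 1)*(b^3 + 3*b^2 - 16*b - 48) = (b - 4)*(b - 1)*(b^2 + 7*b + 12) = (b - 4)*(b - 1)*(b + 3)*(b + 4)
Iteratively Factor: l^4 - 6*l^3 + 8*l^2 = (l)*(l^3 - 6*l^2 + 8*l) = l*(l - 2)*(l^2 - 4*l) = l^2*(l - 2)*(l - 4)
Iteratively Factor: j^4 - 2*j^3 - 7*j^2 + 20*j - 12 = (j - 1)*(j^3 - j^2 - 8*j + 12) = (j - 2)*(j - 1)*(j^2 + j - 6) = (j - 2)^2*(j - 1)*(j + 3)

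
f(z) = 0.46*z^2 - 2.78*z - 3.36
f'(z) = 0.92*z - 2.78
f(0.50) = -4.64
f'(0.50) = -2.32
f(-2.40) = 5.96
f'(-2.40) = -4.99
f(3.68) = -7.36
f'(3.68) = 0.61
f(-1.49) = 1.80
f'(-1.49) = -4.15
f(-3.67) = 13.04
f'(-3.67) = -6.16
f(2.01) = -7.09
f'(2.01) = -0.93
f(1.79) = -6.86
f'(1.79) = -1.13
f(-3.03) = 9.29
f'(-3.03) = -5.57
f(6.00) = -3.48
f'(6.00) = 2.74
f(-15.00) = 141.84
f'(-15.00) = -16.58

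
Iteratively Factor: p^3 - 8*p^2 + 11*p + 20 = (p - 4)*(p^2 - 4*p - 5) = (p - 4)*(p + 1)*(p - 5)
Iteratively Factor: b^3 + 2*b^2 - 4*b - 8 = (b + 2)*(b^2 - 4) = (b + 2)^2*(b - 2)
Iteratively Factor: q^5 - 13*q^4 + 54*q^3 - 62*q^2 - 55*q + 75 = (q + 1)*(q^4 - 14*q^3 + 68*q^2 - 130*q + 75) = (q - 5)*(q + 1)*(q^3 - 9*q^2 + 23*q - 15) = (q - 5)^2*(q + 1)*(q^2 - 4*q + 3) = (q - 5)^2*(q - 1)*(q + 1)*(q - 3)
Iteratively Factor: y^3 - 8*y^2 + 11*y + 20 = (y - 4)*(y^2 - 4*y - 5) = (y - 5)*(y - 4)*(y + 1)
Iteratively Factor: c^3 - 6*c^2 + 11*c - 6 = (c - 1)*(c^2 - 5*c + 6) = (c - 2)*(c - 1)*(c - 3)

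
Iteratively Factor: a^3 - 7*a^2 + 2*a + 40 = (a - 4)*(a^2 - 3*a - 10) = (a - 4)*(a + 2)*(a - 5)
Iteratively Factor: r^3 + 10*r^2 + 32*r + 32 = (r + 4)*(r^2 + 6*r + 8) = (r + 2)*(r + 4)*(r + 4)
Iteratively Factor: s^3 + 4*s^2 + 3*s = (s)*(s^2 + 4*s + 3) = s*(s + 1)*(s + 3)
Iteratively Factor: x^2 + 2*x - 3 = (x + 3)*(x - 1)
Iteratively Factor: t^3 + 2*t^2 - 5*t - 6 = (t - 2)*(t^2 + 4*t + 3) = (t - 2)*(t + 1)*(t + 3)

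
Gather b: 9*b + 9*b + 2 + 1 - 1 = 18*b + 2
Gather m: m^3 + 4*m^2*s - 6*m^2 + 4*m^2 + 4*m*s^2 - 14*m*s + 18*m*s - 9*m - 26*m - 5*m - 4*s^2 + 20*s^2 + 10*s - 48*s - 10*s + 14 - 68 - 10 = m^3 + m^2*(4*s - 2) + m*(4*s^2 + 4*s - 40) + 16*s^2 - 48*s - 64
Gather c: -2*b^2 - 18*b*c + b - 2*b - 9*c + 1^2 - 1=-2*b^2 - b + c*(-18*b - 9)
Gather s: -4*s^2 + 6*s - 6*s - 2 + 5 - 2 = 1 - 4*s^2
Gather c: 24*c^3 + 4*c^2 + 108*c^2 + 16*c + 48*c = 24*c^3 + 112*c^2 + 64*c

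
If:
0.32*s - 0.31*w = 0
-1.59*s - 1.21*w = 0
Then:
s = 0.00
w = 0.00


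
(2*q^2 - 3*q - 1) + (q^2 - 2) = 3*q^2 - 3*q - 3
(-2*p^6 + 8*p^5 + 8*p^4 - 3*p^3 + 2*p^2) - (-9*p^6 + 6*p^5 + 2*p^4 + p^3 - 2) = 7*p^6 + 2*p^5 + 6*p^4 - 4*p^3 + 2*p^2 + 2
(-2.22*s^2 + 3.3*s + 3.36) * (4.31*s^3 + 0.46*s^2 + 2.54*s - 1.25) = -9.5682*s^5 + 13.2018*s^4 + 10.3608*s^3 + 12.7026*s^2 + 4.4094*s - 4.2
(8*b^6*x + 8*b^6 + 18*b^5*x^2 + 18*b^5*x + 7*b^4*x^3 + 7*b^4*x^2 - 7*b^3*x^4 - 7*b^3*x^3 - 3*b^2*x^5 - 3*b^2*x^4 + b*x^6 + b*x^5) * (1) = 8*b^6*x + 8*b^6 + 18*b^5*x^2 + 18*b^5*x + 7*b^4*x^3 + 7*b^4*x^2 - 7*b^3*x^4 - 7*b^3*x^3 - 3*b^2*x^5 - 3*b^2*x^4 + b*x^6 + b*x^5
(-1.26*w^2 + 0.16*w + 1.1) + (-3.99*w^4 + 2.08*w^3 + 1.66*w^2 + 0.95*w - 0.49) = -3.99*w^4 + 2.08*w^3 + 0.4*w^2 + 1.11*w + 0.61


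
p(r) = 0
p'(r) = 0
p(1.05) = 0.00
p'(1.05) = 0.00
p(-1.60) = 0.00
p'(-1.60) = 0.00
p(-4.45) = 0.00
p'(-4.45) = 0.00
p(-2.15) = 0.00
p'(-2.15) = 0.00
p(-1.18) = 0.00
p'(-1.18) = 0.00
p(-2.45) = 0.00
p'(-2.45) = 0.00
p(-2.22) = 0.00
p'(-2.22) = 0.00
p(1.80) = 0.00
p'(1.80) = 0.00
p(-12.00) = 0.00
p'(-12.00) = 0.00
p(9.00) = 0.00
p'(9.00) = 0.00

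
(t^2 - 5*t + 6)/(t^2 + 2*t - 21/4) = 4*(t^2 - 5*t + 6)/(4*t^2 + 8*t - 21)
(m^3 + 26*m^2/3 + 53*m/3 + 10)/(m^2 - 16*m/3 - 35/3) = (m^2 + 7*m + 6)/(m - 7)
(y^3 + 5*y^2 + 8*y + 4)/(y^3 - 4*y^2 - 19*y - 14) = (y + 2)/(y - 7)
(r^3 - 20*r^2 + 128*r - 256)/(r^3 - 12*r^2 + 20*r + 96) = (r^2 - 12*r + 32)/(r^2 - 4*r - 12)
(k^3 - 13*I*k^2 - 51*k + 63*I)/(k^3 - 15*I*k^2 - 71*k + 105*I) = (k - 3*I)/(k - 5*I)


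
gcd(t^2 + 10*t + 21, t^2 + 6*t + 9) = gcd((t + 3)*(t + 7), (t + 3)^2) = t + 3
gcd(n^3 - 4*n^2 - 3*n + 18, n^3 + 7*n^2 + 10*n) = n + 2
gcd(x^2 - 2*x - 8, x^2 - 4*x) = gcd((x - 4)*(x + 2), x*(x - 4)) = x - 4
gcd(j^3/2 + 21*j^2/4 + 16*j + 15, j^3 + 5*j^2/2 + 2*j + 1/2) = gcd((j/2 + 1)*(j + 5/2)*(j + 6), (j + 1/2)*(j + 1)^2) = 1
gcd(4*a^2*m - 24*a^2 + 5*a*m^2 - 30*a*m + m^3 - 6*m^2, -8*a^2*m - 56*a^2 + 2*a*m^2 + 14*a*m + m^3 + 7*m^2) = 4*a + m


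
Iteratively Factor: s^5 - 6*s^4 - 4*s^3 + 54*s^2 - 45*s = (s - 1)*(s^4 - 5*s^3 - 9*s^2 + 45*s) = (s - 3)*(s - 1)*(s^3 - 2*s^2 - 15*s) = (s - 3)*(s - 1)*(s + 3)*(s^2 - 5*s) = (s - 5)*(s - 3)*(s - 1)*(s + 3)*(s)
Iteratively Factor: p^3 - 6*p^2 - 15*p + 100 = (p - 5)*(p^2 - p - 20) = (p - 5)*(p + 4)*(p - 5)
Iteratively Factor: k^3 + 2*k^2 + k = (k + 1)*(k^2 + k) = (k + 1)^2*(k)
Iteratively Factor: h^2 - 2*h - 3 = (h + 1)*(h - 3)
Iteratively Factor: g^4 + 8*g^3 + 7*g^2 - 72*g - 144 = (g + 4)*(g^3 + 4*g^2 - 9*g - 36) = (g - 3)*(g + 4)*(g^2 + 7*g + 12) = (g - 3)*(g + 4)^2*(g + 3)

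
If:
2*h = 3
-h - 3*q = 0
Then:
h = 3/2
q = -1/2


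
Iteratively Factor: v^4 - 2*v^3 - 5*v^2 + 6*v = (v - 3)*(v^3 + v^2 - 2*v) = (v - 3)*(v - 1)*(v^2 + 2*v) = v*(v - 3)*(v - 1)*(v + 2)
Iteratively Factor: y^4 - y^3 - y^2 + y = (y - 1)*(y^3 - y) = (y - 1)*(y + 1)*(y^2 - y) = (y - 1)^2*(y + 1)*(y)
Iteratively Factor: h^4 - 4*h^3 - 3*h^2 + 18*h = (h + 2)*(h^3 - 6*h^2 + 9*h) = h*(h + 2)*(h^2 - 6*h + 9) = h*(h - 3)*(h + 2)*(h - 3)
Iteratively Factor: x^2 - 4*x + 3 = (x - 1)*(x - 3)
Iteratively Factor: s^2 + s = (s)*(s + 1)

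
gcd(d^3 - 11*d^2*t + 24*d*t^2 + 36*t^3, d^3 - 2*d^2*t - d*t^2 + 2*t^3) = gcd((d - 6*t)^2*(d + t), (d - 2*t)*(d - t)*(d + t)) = d + t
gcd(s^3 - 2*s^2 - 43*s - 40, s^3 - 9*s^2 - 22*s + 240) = s^2 - 3*s - 40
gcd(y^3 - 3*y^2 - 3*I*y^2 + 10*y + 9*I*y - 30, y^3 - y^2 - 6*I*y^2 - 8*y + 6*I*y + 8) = 1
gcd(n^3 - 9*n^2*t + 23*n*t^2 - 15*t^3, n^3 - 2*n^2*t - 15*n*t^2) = -n + 5*t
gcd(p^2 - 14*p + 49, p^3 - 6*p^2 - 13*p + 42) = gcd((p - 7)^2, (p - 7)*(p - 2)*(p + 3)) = p - 7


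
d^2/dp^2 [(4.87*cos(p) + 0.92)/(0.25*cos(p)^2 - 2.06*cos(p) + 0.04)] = (-0.0342945999370839*cos(p)^5 - 0.308502108772837*cos(p)^4 + 0.261664276513797*cos(p)^3 - 0.442080631829625*cos(p)^2 - 0.362646733002048*cos(p) + 0.968124584802955)/(0.00176050307685235*cos(p)^6 - 0.0435196360597902*cos(p)^5 + 0.35944684260956*cos(p)^4 - 0.998885897316869*cos(p)^3 + 0.0575114948175296*cos(p)^2 - 0.00111410268313061*cos(p) + 7.21102060280421e-6)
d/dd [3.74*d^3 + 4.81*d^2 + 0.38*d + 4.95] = 11.22*d^2 + 9.62*d + 0.38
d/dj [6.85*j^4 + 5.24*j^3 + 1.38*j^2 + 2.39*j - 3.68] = 27.4*j^3 + 15.72*j^2 + 2.76*j + 2.39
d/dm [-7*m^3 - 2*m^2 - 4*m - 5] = -21*m^2 - 4*m - 4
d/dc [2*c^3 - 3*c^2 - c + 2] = 6*c^2 - 6*c - 1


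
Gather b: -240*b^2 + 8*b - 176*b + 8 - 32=-240*b^2 - 168*b - 24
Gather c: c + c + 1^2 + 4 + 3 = 2*c + 8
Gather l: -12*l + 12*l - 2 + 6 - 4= 0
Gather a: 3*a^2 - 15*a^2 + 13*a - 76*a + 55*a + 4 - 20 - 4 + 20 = -12*a^2 - 8*a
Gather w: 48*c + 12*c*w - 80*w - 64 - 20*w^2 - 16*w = 48*c - 20*w^2 + w*(12*c - 96) - 64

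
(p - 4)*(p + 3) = p^2 - p - 12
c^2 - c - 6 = (c - 3)*(c + 2)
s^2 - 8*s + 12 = (s - 6)*(s - 2)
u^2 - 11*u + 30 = (u - 6)*(u - 5)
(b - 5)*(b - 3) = b^2 - 8*b + 15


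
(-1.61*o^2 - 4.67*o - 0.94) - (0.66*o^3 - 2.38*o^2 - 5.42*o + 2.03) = -0.66*o^3 + 0.77*o^2 + 0.75*o - 2.97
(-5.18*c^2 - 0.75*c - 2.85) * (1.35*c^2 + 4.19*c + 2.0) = -6.993*c^4 - 22.7167*c^3 - 17.35*c^2 - 13.4415*c - 5.7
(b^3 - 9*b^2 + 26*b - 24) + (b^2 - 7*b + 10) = b^3 - 8*b^2 + 19*b - 14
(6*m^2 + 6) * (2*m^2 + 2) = 12*m^4 + 24*m^2 + 12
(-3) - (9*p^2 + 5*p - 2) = -9*p^2 - 5*p - 1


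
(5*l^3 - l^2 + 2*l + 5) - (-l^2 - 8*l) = 5*l^3 + 10*l + 5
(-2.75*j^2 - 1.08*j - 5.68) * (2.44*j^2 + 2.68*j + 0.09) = -6.71*j^4 - 10.0052*j^3 - 17.0011*j^2 - 15.3196*j - 0.5112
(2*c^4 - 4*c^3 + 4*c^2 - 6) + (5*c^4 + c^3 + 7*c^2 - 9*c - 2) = 7*c^4 - 3*c^3 + 11*c^2 - 9*c - 8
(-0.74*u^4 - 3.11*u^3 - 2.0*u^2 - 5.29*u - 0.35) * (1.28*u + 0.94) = -0.9472*u^5 - 4.6764*u^4 - 5.4834*u^3 - 8.6512*u^2 - 5.4206*u - 0.329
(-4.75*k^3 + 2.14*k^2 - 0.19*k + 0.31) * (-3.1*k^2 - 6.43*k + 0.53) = 14.725*k^5 + 23.9085*k^4 - 15.6887*k^3 + 1.3949*k^2 - 2.094*k + 0.1643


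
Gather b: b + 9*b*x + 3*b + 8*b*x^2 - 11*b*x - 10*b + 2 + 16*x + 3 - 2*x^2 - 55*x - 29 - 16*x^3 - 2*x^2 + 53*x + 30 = b*(8*x^2 - 2*x - 6) - 16*x^3 - 4*x^2 + 14*x + 6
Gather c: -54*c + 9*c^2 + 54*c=9*c^2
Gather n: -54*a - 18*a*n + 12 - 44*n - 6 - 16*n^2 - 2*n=-54*a - 16*n^2 + n*(-18*a - 46) + 6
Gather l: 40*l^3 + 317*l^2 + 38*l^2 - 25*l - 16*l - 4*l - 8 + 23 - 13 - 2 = 40*l^3 + 355*l^2 - 45*l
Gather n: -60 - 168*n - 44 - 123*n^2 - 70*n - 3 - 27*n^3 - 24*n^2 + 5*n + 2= -27*n^3 - 147*n^2 - 233*n - 105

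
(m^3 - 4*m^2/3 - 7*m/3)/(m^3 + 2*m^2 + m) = (m - 7/3)/(m + 1)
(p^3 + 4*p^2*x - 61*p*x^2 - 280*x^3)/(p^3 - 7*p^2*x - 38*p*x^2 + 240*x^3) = (-p^2 - 12*p*x - 35*x^2)/(-p^2 - p*x + 30*x^2)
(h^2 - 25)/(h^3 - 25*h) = 1/h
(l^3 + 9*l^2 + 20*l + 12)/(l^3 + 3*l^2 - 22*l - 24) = (l + 2)/(l - 4)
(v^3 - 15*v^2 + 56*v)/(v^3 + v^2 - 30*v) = (v^2 - 15*v + 56)/(v^2 + v - 30)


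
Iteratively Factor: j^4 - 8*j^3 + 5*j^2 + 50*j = (j - 5)*(j^3 - 3*j^2 - 10*j) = (j - 5)*(j + 2)*(j^2 - 5*j) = j*(j - 5)*(j + 2)*(j - 5)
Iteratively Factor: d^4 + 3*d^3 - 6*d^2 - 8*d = (d - 2)*(d^3 + 5*d^2 + 4*d) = d*(d - 2)*(d^2 + 5*d + 4) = d*(d - 2)*(d + 1)*(d + 4)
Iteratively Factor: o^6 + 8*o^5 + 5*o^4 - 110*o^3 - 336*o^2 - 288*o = (o + 2)*(o^5 + 6*o^4 - 7*o^3 - 96*o^2 - 144*o) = (o + 2)*(o + 3)*(o^4 + 3*o^3 - 16*o^2 - 48*o) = (o - 4)*(o + 2)*(o + 3)*(o^3 + 7*o^2 + 12*o) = o*(o - 4)*(o + 2)*(o + 3)*(o^2 + 7*o + 12) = o*(o - 4)*(o + 2)*(o + 3)^2*(o + 4)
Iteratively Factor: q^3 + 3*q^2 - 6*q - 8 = (q - 2)*(q^2 + 5*q + 4) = (q - 2)*(q + 1)*(q + 4)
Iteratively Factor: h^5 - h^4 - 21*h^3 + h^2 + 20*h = (h - 5)*(h^4 + 4*h^3 - h^2 - 4*h) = (h - 5)*(h + 4)*(h^3 - h) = (h - 5)*(h + 1)*(h + 4)*(h^2 - h) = (h - 5)*(h - 1)*(h + 1)*(h + 4)*(h)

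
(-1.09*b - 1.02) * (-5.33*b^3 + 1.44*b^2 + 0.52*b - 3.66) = 5.8097*b^4 + 3.867*b^3 - 2.0356*b^2 + 3.459*b + 3.7332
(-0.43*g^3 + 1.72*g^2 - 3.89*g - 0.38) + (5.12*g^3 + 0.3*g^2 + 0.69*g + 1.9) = 4.69*g^3 + 2.02*g^2 - 3.2*g + 1.52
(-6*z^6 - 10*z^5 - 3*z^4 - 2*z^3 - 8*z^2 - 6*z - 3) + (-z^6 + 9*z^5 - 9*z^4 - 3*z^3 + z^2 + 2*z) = -7*z^6 - z^5 - 12*z^4 - 5*z^3 - 7*z^2 - 4*z - 3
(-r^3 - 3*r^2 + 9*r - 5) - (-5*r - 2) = -r^3 - 3*r^2 + 14*r - 3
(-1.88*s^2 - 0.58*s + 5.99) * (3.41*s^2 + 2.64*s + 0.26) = -6.4108*s^4 - 6.941*s^3 + 18.4059*s^2 + 15.6628*s + 1.5574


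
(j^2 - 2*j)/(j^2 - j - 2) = j/(j + 1)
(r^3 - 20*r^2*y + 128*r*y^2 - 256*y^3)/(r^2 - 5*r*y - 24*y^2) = (r^2 - 12*r*y + 32*y^2)/(r + 3*y)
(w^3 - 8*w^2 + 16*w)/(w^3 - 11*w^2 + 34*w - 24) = w*(w - 4)/(w^2 - 7*w + 6)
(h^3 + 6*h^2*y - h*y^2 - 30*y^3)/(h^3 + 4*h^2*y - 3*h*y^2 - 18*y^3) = (h + 5*y)/(h + 3*y)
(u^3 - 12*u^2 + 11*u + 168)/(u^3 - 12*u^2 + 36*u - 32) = (u^2 - 4*u - 21)/(u^2 - 4*u + 4)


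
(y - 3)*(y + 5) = y^2 + 2*y - 15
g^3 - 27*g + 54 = (g - 3)^2*(g + 6)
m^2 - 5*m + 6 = (m - 3)*(m - 2)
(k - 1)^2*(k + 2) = k^3 - 3*k + 2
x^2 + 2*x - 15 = (x - 3)*(x + 5)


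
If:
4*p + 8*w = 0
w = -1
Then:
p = 2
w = -1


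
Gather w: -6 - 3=-9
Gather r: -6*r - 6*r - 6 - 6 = -12*r - 12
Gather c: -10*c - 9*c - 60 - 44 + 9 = -19*c - 95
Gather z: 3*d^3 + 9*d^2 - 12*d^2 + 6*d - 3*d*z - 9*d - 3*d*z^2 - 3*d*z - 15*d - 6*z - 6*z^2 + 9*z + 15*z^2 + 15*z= 3*d^3 - 3*d^2 - 18*d + z^2*(9 - 3*d) + z*(18 - 6*d)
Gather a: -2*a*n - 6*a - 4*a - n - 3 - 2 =a*(-2*n - 10) - n - 5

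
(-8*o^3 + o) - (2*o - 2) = -8*o^3 - o + 2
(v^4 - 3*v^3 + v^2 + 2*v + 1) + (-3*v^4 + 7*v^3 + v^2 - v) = -2*v^4 + 4*v^3 + 2*v^2 + v + 1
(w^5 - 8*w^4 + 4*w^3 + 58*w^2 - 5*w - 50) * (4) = 4*w^5 - 32*w^4 + 16*w^3 + 232*w^2 - 20*w - 200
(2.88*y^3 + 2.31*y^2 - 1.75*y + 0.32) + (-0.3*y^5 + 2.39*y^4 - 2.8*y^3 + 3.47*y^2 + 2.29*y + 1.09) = -0.3*y^5 + 2.39*y^4 + 0.0800000000000001*y^3 + 5.78*y^2 + 0.54*y + 1.41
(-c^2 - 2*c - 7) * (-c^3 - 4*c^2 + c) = c^5 + 6*c^4 + 14*c^3 + 26*c^2 - 7*c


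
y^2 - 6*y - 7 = (y - 7)*(y + 1)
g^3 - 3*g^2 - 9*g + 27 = (g - 3)^2*(g + 3)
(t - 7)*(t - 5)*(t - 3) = t^3 - 15*t^2 + 71*t - 105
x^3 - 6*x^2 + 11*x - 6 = (x - 3)*(x - 2)*(x - 1)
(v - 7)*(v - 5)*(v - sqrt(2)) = v^3 - 12*v^2 - sqrt(2)*v^2 + 12*sqrt(2)*v + 35*v - 35*sqrt(2)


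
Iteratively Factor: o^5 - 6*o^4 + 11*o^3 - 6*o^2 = (o - 3)*(o^4 - 3*o^3 + 2*o^2) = (o - 3)*(o - 1)*(o^3 - 2*o^2) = (o - 3)*(o - 2)*(o - 1)*(o^2) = o*(o - 3)*(o - 2)*(o - 1)*(o)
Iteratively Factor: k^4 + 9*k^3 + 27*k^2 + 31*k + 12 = (k + 1)*(k^3 + 8*k^2 + 19*k + 12) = (k + 1)*(k + 4)*(k^2 + 4*k + 3) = (k + 1)^2*(k + 4)*(k + 3)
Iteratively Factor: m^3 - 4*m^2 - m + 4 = (m - 4)*(m^2 - 1) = (m - 4)*(m + 1)*(m - 1)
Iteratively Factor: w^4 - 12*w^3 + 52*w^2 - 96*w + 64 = (w - 2)*(w^3 - 10*w^2 + 32*w - 32) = (w - 4)*(w - 2)*(w^2 - 6*w + 8) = (w - 4)^2*(w - 2)*(w - 2)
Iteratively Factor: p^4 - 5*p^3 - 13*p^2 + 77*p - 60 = (p + 4)*(p^3 - 9*p^2 + 23*p - 15) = (p - 1)*(p + 4)*(p^2 - 8*p + 15) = (p - 3)*(p - 1)*(p + 4)*(p - 5)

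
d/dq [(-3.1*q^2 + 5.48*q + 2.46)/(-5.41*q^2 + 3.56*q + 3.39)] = (18.6108*q^2 + 5.5992*q + 9.8196)/(29.2681*q^4 - 38.5192*q^3 - 24.0062*q^2 + 24.1368*q + 11.4921)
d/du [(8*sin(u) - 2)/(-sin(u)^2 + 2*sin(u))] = 4*(2*cos(u) - 1/tan(u) + cos(u)/sin(u)^2)/(sin(u) - 2)^2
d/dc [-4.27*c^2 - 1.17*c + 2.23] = -8.54*c - 1.17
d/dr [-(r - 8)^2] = 16 - 2*r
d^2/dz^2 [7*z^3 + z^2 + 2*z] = 42*z + 2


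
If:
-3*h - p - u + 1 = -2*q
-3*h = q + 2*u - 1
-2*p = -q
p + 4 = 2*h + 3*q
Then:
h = 37/31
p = 10/31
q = 20/31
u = -50/31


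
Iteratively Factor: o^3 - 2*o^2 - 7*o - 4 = (o + 1)*(o^2 - 3*o - 4) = (o - 4)*(o + 1)*(o + 1)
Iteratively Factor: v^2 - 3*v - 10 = (v - 5)*(v + 2)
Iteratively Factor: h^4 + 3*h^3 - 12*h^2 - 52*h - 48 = (h + 3)*(h^3 - 12*h - 16) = (h - 4)*(h + 3)*(h^2 + 4*h + 4) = (h - 4)*(h + 2)*(h + 3)*(h + 2)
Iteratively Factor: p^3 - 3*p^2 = (p - 3)*(p^2) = p*(p - 3)*(p)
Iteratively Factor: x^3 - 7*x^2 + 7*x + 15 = (x - 5)*(x^2 - 2*x - 3) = (x - 5)*(x + 1)*(x - 3)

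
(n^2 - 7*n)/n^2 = (n - 7)/n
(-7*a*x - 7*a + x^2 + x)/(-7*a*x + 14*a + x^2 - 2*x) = (x + 1)/(x - 2)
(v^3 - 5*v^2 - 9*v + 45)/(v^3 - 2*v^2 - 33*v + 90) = (v + 3)/(v + 6)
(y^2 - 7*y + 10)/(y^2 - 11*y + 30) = (y - 2)/(y - 6)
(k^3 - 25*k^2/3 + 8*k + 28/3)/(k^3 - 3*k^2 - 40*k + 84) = (k + 2/3)/(k + 6)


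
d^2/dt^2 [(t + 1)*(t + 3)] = 2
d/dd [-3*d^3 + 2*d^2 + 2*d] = -9*d^2 + 4*d + 2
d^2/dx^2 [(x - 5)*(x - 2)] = 2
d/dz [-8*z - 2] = -8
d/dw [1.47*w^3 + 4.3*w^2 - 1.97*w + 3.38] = 4.41*w^2 + 8.6*w - 1.97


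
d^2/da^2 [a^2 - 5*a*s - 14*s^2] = 2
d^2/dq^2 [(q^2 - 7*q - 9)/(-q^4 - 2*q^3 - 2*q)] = 2*(-3*q^8 + 36*q^7 + 198*q^6 + 366*q^5 + 186*q^4 + 8*q^3 + 108*q^2 + 36)/(q^3*(q^9 + 6*q^8 + 12*q^7 + 14*q^6 + 24*q^5 + 24*q^4 + 12*q^3 + 24*q^2 + 8))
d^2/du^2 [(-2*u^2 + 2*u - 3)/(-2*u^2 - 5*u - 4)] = 2*(-28*u^3 - 12*u^2 + 138*u + 123)/(8*u^6 + 60*u^5 + 198*u^4 + 365*u^3 + 396*u^2 + 240*u + 64)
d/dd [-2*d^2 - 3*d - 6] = -4*d - 3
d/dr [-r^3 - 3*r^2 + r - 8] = -3*r^2 - 6*r + 1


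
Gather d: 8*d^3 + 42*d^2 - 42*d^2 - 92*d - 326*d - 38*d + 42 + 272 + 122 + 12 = 8*d^3 - 456*d + 448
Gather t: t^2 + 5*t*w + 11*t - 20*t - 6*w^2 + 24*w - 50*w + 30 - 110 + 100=t^2 + t*(5*w - 9) - 6*w^2 - 26*w + 20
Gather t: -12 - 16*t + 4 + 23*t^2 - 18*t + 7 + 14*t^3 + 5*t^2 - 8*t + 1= 14*t^3 + 28*t^2 - 42*t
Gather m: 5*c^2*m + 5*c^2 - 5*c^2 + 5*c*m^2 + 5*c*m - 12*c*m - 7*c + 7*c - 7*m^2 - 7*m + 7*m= m^2*(5*c - 7) + m*(5*c^2 - 7*c)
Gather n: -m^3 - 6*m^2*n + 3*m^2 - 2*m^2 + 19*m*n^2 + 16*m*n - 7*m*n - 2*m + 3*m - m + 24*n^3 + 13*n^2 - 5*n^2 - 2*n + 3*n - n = -m^3 + m^2 + 24*n^3 + n^2*(19*m + 8) + n*(-6*m^2 + 9*m)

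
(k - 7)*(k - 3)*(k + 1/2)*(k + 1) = k^4 - 17*k^3/2 + 13*k^2/2 + 53*k/2 + 21/2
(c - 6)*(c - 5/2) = c^2 - 17*c/2 + 15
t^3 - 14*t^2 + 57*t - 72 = (t - 8)*(t - 3)^2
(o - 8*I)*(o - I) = o^2 - 9*I*o - 8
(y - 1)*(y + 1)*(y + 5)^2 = y^4 + 10*y^3 + 24*y^2 - 10*y - 25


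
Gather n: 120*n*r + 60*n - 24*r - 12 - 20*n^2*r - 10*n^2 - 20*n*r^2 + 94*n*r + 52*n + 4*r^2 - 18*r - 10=n^2*(-20*r - 10) + n*(-20*r^2 + 214*r + 112) + 4*r^2 - 42*r - 22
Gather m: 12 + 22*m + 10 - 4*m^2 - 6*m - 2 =-4*m^2 + 16*m + 20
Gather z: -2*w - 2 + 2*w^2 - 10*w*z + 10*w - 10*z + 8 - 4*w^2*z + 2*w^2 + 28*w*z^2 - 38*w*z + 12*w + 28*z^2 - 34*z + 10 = 4*w^2 + 20*w + z^2*(28*w + 28) + z*(-4*w^2 - 48*w - 44) + 16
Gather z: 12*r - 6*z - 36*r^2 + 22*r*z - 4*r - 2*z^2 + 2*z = -36*r^2 + 8*r - 2*z^2 + z*(22*r - 4)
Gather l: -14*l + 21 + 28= 49 - 14*l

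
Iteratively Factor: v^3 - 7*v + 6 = (v + 3)*(v^2 - 3*v + 2) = (v - 1)*(v + 3)*(v - 2)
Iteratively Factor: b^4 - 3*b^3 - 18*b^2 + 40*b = (b + 4)*(b^3 - 7*b^2 + 10*b) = b*(b + 4)*(b^2 - 7*b + 10) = b*(b - 2)*(b + 4)*(b - 5)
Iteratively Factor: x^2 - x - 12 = (x + 3)*(x - 4)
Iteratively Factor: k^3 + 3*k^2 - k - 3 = (k + 1)*(k^2 + 2*k - 3) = (k + 1)*(k + 3)*(k - 1)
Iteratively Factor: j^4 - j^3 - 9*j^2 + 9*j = (j - 1)*(j^3 - 9*j) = j*(j - 1)*(j^2 - 9) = j*(j - 3)*(j - 1)*(j + 3)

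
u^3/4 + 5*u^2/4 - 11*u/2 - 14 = (u/4 + 1/2)*(u - 4)*(u + 7)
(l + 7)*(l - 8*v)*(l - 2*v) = l^3 - 10*l^2*v + 7*l^2 + 16*l*v^2 - 70*l*v + 112*v^2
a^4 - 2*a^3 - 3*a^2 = a^2*(a - 3)*(a + 1)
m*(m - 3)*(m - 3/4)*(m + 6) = m^4 + 9*m^3/4 - 81*m^2/4 + 27*m/2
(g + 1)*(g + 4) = g^2 + 5*g + 4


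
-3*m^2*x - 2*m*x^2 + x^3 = x*(-3*m + x)*(m + x)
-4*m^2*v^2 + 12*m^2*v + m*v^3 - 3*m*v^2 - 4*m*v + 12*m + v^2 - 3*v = (-4*m + v)*(v - 3)*(m*v + 1)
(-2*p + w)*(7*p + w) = -14*p^2 + 5*p*w + w^2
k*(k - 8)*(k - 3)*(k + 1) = k^4 - 10*k^3 + 13*k^2 + 24*k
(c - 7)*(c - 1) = c^2 - 8*c + 7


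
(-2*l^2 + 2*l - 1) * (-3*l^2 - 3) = 6*l^4 - 6*l^3 + 9*l^2 - 6*l + 3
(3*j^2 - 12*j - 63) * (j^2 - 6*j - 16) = 3*j^4 - 30*j^3 - 39*j^2 + 570*j + 1008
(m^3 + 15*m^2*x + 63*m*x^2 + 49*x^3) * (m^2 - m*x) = m^5 + 14*m^4*x + 48*m^3*x^2 - 14*m^2*x^3 - 49*m*x^4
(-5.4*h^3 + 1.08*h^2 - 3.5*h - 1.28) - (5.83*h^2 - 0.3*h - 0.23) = -5.4*h^3 - 4.75*h^2 - 3.2*h - 1.05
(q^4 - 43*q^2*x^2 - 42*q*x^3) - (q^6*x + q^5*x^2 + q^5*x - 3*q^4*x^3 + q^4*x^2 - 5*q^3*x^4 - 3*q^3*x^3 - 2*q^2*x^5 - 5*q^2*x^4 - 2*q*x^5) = -q^6*x - q^5*x^2 - q^5*x + 3*q^4*x^3 - q^4*x^2 + q^4 + 5*q^3*x^4 + 3*q^3*x^3 + 2*q^2*x^5 + 5*q^2*x^4 - 43*q^2*x^2 + 2*q*x^5 - 42*q*x^3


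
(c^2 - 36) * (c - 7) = c^3 - 7*c^2 - 36*c + 252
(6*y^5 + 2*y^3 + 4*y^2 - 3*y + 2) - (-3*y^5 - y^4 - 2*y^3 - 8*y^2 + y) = 9*y^5 + y^4 + 4*y^3 + 12*y^2 - 4*y + 2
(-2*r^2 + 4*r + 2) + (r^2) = -r^2 + 4*r + 2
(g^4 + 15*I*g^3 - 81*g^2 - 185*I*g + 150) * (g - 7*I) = g^5 + 8*I*g^4 + 24*g^3 + 382*I*g^2 - 1145*g - 1050*I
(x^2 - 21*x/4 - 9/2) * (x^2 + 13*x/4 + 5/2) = x^4 - 2*x^3 - 305*x^2/16 - 111*x/4 - 45/4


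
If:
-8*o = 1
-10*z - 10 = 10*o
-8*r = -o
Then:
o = -1/8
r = -1/64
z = -7/8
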